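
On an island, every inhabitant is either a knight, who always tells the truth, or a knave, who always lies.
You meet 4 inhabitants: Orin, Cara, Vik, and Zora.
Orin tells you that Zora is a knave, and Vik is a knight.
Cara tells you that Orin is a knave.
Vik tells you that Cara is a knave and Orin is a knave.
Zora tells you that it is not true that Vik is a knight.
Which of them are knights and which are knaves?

Suppose Orin is a knight. Then Orin's statement "Zora is a knave, and Vik is a knight" would have to be true. Checking the 8 ways to assign the others, none is consistent with every speaker.
(For instance, with Cara=knight, Vik=knave, Zora=knight, Orin's claim "Zora is a knave, and Vik is a knight" comes out false where it would need to be true.)
So Orin must be a knave, making "Zora is a knave, and Vik is a knight" false. Taking Orin=knave, Cara=knight, Vik=knave, Zora=knight, each remaining statement checks out:
  Cara (knight): "Orin is a knave" — true. ✓
  Vik (knave): "Cara is a knave and Orin is a knave" — false. ✓
  Zora (knight): "it is not true that Vik is a knight" — true. ✓
This is the unique consistent assignment.

Orin is a knave, Cara is a knight, Vik is a knave, and Zora is a knight.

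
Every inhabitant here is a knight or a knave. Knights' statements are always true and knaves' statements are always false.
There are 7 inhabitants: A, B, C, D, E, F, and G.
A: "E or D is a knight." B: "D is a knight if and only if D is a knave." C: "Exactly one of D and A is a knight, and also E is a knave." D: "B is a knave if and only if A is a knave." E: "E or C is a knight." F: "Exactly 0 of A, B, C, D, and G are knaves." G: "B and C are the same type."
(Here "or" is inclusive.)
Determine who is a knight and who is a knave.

A is a knight, B is a knave, C is a knave, D is a knave, E is a knight, F is a knave, and G is a knight.

A is a knight; "E or D is a knight" is True, as required.
As a knave, B's statement "D is a knight if and only if D is a knave" should be False; it is.
C (knave): "exactly one of D and A is a knight, and also E is a knave" — False. ✓
Since D is a knave, "B is a knave if and only if A is a knave" needs to be False, which holds.
E is a knight, and the claim "E or C is a knight" is indeed True.
F is a knave; "exactly 0 of A, B, C, D, and G are knaves" is False, as required.
G (knight): "B and C are the same type" — True. ✓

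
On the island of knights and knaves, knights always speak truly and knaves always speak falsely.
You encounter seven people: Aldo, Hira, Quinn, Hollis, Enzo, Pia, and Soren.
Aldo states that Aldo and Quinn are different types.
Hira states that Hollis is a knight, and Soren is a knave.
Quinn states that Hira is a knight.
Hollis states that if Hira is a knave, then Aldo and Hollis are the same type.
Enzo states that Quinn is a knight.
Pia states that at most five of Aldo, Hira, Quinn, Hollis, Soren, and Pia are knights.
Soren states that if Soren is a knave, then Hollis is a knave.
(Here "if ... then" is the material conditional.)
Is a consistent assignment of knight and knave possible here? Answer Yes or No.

Yes

One consistent assignment: Aldo=knight, Hira=knave, Quinn=knave, Hollis=knight, Enzo=knave, Pia=knight, Soren=knight.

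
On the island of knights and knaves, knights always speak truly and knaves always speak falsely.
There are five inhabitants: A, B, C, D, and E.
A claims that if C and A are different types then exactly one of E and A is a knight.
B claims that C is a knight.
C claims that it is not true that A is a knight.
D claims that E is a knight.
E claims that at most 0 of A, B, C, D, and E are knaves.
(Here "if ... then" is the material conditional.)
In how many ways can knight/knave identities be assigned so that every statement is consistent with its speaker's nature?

2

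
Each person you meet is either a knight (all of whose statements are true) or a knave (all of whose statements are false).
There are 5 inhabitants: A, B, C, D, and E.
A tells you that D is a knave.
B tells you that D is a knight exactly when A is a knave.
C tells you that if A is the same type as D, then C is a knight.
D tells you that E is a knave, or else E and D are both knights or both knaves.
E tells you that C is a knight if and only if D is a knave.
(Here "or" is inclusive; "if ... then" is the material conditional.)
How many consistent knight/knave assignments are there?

2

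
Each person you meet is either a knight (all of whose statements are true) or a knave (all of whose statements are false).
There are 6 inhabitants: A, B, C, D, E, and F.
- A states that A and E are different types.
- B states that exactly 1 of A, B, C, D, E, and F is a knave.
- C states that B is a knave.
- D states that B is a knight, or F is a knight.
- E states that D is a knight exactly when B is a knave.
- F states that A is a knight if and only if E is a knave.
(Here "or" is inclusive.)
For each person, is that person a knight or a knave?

A is a knave, B is a knave, C is a knight, D is a knave, E is a knave, and F is a knave.

As a knave, A's statement "A and E are different types" should be False; it is.
As a knave, B's statement "exactly 1 of A, B, C, D, E, and F is a knave" should be False; it is.
C is a knight, and the claim "B is a knave" is indeed True.
Since D is a knave, "B is a knight, or F is a knight" needs to be False, which holds.
E is a knave, so "D is a knight exactly when B is a knave" must be False — and it is.
F is a knave, so "A is a knight if and only if E is a knave" must be False — and it is.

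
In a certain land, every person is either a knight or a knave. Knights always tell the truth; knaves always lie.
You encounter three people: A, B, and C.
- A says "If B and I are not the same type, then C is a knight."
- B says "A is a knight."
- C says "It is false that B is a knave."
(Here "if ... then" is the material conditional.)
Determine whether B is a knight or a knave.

B is a knight.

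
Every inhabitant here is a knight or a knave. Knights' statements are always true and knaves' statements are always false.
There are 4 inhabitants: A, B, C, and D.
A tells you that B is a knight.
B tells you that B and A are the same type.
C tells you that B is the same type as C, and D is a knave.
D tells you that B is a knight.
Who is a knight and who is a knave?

A (knight): "B is a knight" — true. ✓
As a knight, B's statement "B and A are the same type" should be true; it is.
Since C is a knave, "B is the same type as C, and D is a knave" needs to be false, which holds.
D (knight): "B is a knight" — true. ✓

A is a knight, B is a knight, C is a knave, and D is a knight.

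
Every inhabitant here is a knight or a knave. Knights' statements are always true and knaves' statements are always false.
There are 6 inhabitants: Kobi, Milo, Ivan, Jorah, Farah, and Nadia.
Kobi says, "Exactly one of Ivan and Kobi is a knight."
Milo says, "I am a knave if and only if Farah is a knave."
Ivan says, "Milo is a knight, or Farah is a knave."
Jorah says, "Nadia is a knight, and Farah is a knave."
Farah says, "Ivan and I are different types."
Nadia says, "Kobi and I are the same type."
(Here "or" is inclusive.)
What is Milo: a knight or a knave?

Milo is a knave.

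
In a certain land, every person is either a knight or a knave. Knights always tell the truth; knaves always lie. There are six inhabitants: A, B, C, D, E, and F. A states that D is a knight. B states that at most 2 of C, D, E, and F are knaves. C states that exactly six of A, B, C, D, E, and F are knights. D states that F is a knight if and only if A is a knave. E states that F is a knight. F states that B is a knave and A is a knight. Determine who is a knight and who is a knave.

Knights: none. Knaves: A, B, C, D, E, and F.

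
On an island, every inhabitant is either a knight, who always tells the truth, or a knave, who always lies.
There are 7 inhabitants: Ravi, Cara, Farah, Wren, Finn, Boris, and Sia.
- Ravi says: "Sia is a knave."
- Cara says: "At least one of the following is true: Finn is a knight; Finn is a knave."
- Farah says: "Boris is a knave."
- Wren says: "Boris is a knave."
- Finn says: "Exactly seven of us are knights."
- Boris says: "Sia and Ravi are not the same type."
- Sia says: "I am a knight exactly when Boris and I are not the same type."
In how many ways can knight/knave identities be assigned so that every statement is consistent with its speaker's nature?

1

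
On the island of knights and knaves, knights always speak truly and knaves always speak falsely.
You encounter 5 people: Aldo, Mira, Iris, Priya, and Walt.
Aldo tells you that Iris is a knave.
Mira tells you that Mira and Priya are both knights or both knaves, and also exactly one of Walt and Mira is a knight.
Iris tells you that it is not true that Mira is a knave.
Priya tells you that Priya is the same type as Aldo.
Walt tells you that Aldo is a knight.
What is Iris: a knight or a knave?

Iris is a knave.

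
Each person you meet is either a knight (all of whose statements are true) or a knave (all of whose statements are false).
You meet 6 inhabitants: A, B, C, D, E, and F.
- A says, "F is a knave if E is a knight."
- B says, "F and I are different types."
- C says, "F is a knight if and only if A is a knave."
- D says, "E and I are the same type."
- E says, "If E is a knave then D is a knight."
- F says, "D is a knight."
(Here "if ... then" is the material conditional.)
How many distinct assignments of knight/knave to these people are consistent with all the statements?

2

Consistent assignments:
  A=knight, B=knight, C=knight, D=knave, E=knight, F=knave
  A=knight, B=knave, C=knight, D=knave, E=knight, F=knave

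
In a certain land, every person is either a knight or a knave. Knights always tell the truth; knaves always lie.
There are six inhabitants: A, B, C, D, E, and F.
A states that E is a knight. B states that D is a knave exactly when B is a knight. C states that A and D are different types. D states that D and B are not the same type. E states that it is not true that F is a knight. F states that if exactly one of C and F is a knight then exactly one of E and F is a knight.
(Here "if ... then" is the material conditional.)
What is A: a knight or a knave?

A is a knave.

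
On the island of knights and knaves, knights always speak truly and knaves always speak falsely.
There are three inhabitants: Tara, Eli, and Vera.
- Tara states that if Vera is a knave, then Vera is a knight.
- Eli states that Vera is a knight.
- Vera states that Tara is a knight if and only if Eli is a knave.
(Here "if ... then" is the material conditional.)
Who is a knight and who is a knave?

Tara is a knave, Eli is a knave, and Vera is a knave.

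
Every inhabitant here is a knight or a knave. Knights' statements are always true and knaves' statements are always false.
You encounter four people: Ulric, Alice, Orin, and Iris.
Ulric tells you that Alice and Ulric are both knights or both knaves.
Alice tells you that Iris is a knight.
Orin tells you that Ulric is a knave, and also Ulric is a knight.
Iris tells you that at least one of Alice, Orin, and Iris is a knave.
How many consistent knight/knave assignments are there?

2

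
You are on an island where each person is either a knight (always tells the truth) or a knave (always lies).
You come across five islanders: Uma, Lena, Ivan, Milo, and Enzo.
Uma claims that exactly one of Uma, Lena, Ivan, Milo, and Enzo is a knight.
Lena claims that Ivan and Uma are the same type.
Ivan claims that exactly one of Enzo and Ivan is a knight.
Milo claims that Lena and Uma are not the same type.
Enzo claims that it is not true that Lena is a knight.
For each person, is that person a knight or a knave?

Knights: Lena and Milo. Knaves: Uma, Ivan, and Enzo.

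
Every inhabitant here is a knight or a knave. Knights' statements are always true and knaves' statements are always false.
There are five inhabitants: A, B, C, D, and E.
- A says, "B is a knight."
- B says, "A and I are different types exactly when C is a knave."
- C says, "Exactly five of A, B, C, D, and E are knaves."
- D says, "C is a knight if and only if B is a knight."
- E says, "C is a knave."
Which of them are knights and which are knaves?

A is a knave, B is a knave, C is a knave, D is a knight, and E is a knight.

A is a knave, and the claim "B is a knight" is indeed false.
Since B is a knave, "A and I are different types exactly when C is a knave" needs to be false, which holds.
C is a knave, so "exactly five of A, B, C, D, and E are knaves" must be false — and it is.
D is a knight, and the claim "C is a knight if and only if B is a knight" is indeed true.
E is a knight; "C is a knave" is true, as required.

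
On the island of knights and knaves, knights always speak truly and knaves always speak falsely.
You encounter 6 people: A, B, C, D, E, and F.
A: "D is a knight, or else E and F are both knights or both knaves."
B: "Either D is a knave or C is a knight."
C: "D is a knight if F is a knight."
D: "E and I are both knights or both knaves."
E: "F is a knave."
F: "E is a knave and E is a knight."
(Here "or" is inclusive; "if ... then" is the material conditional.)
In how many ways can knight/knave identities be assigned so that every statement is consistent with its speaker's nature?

2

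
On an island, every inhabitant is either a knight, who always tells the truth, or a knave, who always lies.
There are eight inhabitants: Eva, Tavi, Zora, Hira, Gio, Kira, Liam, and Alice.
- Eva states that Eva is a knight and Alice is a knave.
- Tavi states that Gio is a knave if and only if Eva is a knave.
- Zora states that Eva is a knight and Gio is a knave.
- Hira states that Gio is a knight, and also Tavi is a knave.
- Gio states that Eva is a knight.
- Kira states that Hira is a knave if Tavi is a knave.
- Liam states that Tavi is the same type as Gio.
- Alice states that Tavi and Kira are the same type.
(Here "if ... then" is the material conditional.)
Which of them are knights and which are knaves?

Eva is a knave, so "Eva is a knight and Alice is a knave" must be false — and it is.
Tavi (knight): "Gio is a knave if and only if Eva is a knave" — true. ✓
Zora is a knave; "Eva is a knight and Gio is a knave" is false, as required.
As a knave, Hira's statement "Gio is a knight, and also Tavi is a knave" should be false; it is.
Since Gio is a knave, "Eva is a knight" needs to be false, which holds.
Kira is a knight, and the claim "Hira is a knave if Tavi is a knave" is indeed true.
Liam (knave): "Tavi is the same type as Gio" — false. ✓
Alice (knight): "Tavi and Kira are the same type" — true. ✓

Eva is a knave, Tavi is a knight, Zora is a knave, Hira is a knave, Gio is a knave, Kira is a knight, Liam is a knave, and Alice is a knight.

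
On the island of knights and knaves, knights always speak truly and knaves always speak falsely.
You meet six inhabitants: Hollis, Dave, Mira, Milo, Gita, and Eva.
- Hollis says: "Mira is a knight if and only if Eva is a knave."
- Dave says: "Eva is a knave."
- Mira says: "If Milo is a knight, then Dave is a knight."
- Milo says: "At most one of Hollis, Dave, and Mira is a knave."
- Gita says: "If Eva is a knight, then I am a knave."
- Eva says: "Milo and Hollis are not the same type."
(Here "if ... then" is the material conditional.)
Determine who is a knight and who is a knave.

Hollis is a knight, Dave is a knight, Mira is a knight, Milo is a knight, Gita is a knight, and Eva is a knave.

Hollis is a knight, so "Mira is a knight if and only if Eva is a knave" must be True — and it is.
Dave is a knight; "Eva is a knave" is True, as required.
Mira is a knight; "if Milo is a knight, then Dave is a knight" is True, as required.
Milo is a knight, and the claim "at most one of Hollis, Dave, and Mira is a knave" is indeed True.
Since Gita is a knight, "if Eva is a knight, then I am a knave" needs to be True, which holds.
Eva is a knave; "Milo and Hollis are not the same type" is false, as required.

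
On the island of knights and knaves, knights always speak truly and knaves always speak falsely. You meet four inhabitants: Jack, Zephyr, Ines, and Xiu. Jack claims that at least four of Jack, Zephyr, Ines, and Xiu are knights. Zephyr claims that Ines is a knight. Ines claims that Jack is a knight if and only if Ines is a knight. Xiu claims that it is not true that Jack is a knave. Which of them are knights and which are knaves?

Jack is a knight, Zephyr is a knight, Ines is a knight, and Xiu is a knight.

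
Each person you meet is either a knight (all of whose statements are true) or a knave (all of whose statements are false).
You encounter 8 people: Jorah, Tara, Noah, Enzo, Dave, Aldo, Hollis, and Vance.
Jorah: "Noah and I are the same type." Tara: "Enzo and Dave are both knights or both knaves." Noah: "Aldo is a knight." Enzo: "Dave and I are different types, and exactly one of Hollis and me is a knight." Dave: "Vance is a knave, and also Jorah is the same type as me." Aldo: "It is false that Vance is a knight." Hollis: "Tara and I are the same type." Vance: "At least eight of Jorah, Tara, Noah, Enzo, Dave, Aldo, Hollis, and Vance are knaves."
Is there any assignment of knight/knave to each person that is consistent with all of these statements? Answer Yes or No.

Yes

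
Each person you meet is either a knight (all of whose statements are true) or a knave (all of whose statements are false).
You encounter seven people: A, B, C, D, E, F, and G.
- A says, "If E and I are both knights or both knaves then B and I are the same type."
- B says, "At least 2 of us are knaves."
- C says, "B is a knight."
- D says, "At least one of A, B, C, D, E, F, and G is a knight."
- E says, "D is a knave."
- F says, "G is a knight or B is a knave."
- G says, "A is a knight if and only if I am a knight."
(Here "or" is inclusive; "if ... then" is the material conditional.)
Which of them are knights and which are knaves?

Knights: A, B, C, and D. Knaves: E, F, and G.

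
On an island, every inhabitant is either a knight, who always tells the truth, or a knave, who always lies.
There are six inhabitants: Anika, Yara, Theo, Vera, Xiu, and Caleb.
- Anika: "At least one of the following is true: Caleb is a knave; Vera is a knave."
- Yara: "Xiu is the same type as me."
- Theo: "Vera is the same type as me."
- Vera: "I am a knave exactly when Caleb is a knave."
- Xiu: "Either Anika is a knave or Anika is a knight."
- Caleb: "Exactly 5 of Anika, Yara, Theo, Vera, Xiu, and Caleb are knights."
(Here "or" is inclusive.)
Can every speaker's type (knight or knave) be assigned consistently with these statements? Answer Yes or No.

One consistent assignment: Anika=knave, Yara=knight, Theo=knight, Vera=knight, Xiu=knight, Caleb=knight.

Yes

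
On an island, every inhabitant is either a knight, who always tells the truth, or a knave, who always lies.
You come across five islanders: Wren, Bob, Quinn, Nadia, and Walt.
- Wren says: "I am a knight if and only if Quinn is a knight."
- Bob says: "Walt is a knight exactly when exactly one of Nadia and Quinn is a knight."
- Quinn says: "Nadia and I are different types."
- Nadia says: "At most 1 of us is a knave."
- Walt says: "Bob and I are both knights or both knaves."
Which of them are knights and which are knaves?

Wren is a knave, Bob is a knight, Quinn is a knight, Nadia is a knave, and Walt is a knight.

Suppose Wren is a knight. Then Wren's statement "I am a knight if and only if Quinn is a knight" would have to be true. Checking the 16 ways to assign the others, none is consistent with every speaker.
(For instance, with Bob=knight, Quinn=knight, Nadia=knave, Walt=knight, Nadia's claim "at most 1 of us is a knave" comes out true where it would need to be false.)
So Wren must be a knave, making "I am a knight if and only if Quinn is a knight" false. Taking Wren=knave, Bob=knight, Quinn=knight, Nadia=knave, Walt=knight, each remaining statement checks out:
  Bob (knight): "Walt is a knight exactly when exactly one of Nadia and Quinn is a knight" — true. ✓
  Quinn (knight): "Nadia and I are different types" — true. ✓
  Nadia (knave): "at most 1 of us is a knave" — false. ✓
  Walt (knight): "Bob and I are both knights or both knaves" — true. ✓
This is the unique consistent assignment.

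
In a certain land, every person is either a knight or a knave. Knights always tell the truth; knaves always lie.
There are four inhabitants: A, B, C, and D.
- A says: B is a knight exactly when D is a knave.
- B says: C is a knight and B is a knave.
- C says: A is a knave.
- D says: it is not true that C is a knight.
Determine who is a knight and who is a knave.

Since A is a knight, "B is a knight exactly when D is a knave" needs to be true, which holds.
B is a knave; "C is a knight and B is a knave" is False, as required.
C is a knave, and the claim "A is a knave" is indeed False.
D is a knight, and the claim "it is not true that C is a knight" is indeed true.

A is a knight, B is a knave, C is a knave, and D is a knight.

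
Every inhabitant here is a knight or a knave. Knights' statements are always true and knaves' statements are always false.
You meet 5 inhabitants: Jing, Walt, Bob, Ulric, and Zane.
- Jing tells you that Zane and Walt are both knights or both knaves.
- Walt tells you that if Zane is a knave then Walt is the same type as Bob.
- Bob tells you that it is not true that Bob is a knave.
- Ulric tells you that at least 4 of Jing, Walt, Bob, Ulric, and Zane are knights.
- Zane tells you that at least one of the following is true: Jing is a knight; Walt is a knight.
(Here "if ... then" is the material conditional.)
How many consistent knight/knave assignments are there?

3

Consistent assignments:
  Jing=knight, Walt=knight, Bob=knight, Ulric=knight, Zane=knight
  Jing=knight, Walt=knight, Bob=knave, Ulric=knight, Zane=knight
  Jing=knight, Walt=knight, Bob=knave, Ulric=knave, Zane=knight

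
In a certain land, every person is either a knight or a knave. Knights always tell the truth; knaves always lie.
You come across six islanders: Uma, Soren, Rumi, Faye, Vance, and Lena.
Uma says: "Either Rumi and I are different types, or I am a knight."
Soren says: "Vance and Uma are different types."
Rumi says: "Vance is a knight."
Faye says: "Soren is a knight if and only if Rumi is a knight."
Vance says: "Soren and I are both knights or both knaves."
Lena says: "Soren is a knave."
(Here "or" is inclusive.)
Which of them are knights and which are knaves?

Uma is a knight, Soren is a knight, Rumi is a knave, Faye is a knave, Vance is a knave, and Lena is a knave.

Uma is a knight, and the claim "either Rumi and I are different types, or I am a knight" is indeed True.
Since Soren is a knight, "Vance and Uma are different types" needs to be True, which holds.
Rumi is a knave; "Vance is a knight" is false, as required.
Since Faye is a knave, "Soren is a knight if and only if Rumi is a knight" needs to be false, which holds.
Vance is a knave; "Soren and I are both knights or both knaves" is false, as required.
Lena is a knave; "Soren is a knave" is false, as required.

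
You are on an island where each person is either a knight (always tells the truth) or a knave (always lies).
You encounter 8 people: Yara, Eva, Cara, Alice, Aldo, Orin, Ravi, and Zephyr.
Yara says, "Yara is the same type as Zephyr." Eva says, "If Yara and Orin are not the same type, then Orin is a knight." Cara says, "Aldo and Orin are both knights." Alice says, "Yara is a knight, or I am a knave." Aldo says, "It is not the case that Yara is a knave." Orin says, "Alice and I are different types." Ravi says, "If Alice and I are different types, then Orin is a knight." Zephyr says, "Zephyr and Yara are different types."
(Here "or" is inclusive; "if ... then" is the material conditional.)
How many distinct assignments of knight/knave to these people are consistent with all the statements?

0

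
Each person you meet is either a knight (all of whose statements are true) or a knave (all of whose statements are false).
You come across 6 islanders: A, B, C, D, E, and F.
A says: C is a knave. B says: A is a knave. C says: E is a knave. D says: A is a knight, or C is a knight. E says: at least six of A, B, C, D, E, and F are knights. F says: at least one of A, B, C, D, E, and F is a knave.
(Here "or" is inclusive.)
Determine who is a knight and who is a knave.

Knights: B, C, D, and F. Knaves: A and E.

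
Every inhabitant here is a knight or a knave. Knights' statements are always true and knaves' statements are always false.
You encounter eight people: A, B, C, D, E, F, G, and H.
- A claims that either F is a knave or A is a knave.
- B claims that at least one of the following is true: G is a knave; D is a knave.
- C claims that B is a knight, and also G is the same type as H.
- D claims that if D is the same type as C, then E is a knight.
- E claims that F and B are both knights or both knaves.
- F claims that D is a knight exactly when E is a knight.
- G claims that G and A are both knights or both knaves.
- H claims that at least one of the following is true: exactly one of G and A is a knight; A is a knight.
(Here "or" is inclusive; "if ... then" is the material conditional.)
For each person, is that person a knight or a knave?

A is a knight, and the claim "either F is a knave or A is a knave" is indeed true.
As a knight, B's statement "at least one of the following is true: G is a knave; D is a knave" should be true; it is.
C is a knave; "B is a knight, and also G is the same type as H" is False, as required.
D is a knight; "if D is the same type as C, then E is a knight" is true, as required.
E (knave): "F and B are both knights or both knaves" — False. ✓
F is a knave, so "D is a knight exactly when E is a knight" must be False — and it is.
As a knave, G's statement "G and A are both knights or both knaves" should be False; it is.
H is a knight; "at least one of the following is true: exactly one of G and A is a knight; A is a knight" is true, as required.

A is a knight, B is a knight, C is a knave, D is a knight, E is a knave, F is a knave, G is a knave, and H is a knight.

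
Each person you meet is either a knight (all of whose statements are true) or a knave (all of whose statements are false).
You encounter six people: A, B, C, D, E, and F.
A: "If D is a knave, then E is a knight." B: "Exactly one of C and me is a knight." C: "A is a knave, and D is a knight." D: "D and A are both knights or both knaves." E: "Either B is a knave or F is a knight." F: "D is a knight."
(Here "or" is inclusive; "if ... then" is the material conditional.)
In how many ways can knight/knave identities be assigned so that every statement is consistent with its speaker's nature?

3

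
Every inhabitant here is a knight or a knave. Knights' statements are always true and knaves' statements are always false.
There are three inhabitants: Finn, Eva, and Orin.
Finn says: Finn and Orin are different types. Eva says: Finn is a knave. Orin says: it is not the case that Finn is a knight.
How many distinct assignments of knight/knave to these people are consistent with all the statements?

1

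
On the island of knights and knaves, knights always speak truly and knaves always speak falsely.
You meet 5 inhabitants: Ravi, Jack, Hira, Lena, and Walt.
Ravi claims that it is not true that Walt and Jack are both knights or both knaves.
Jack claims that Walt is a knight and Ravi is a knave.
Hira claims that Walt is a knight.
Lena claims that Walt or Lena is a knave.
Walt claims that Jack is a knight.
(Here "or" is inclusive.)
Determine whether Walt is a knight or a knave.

Walt is a knave.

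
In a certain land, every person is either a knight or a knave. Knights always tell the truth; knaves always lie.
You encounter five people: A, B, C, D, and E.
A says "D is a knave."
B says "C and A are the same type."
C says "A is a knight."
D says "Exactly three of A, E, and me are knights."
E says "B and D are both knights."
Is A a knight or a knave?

A is a knight.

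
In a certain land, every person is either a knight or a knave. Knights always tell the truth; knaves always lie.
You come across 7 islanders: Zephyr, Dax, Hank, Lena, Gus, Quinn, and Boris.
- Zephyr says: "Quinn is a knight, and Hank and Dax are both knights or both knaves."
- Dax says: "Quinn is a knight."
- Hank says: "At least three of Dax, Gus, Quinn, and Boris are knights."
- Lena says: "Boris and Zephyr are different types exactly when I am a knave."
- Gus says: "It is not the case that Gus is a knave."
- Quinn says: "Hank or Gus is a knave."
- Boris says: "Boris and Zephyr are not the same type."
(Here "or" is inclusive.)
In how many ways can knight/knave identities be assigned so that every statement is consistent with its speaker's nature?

2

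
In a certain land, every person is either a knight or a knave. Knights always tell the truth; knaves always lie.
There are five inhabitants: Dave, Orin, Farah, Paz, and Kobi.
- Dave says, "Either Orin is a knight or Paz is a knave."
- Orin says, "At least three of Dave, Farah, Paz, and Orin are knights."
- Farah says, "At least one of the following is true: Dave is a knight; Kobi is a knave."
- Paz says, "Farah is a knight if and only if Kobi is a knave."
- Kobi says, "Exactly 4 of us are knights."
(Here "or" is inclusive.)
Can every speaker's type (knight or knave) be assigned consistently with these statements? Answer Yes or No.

Yes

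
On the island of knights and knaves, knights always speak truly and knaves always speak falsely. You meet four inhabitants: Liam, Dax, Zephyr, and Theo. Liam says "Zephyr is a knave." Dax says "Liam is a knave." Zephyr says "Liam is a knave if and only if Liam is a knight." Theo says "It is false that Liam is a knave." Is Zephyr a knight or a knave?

Zephyr is a knave.

Consistent assignments: {Liam=knight, Dax=knave, Zephyr=knave, Theo=knight}
In every consistent assignment, Zephyr is a knave.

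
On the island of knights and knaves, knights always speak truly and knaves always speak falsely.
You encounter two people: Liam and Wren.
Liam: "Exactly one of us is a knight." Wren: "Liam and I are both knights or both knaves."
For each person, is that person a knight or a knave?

Liam is a knight and Wren is a knave.

Suppose Liam is a knave. Then Liam's statement "exactly one of us is a knight" would have to be false. Checking the 2 ways to assign the others, none is consistent with every speaker.
(For instance, with Wren=knave, Wren's claim "Liam and I are both knights or both knaves" comes out true where it would need to be false.)
So Liam must be a knight, making "exactly one of us is a knight" true. Taking Liam=knight, Wren=knave, each remaining statement checks out:
  Wren (knave): "Liam and I are both knights or both knaves" — false. ✓
This is the unique consistent assignment.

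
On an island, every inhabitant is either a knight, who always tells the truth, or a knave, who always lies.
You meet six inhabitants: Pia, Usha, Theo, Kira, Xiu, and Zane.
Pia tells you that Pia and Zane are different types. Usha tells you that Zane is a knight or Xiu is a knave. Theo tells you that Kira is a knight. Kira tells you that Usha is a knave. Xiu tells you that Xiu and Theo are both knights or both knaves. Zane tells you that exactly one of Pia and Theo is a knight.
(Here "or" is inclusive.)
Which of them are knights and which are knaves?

Pia is a knight, Usha is a knave, Theo is a knight, Kira is a knight, Xiu is a knight, and Zane is a knave.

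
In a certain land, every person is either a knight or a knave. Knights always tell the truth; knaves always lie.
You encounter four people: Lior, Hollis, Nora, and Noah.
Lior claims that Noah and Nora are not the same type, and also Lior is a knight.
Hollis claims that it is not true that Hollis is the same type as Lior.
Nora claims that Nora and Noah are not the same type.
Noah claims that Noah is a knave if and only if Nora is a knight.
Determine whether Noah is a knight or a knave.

Noah is a knave.

Consistent assignments: {Lior=knave, Hollis=knight, Nora=knave, Noah=knave}; {Lior=knave, Hollis=knave, Nora=knave, Noah=knave}
In every consistent assignment, Noah is a knave.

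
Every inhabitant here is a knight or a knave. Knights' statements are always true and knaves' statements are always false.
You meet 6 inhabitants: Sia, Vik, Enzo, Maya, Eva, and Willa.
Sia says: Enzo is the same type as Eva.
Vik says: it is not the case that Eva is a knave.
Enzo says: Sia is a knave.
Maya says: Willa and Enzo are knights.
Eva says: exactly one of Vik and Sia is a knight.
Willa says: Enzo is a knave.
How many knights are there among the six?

1

The unique consistent assignment is Sia=knave, Vik=knave, Enzo=knight, Maya=knave, Eva=knave, Willa=knave.
That has 1 knight.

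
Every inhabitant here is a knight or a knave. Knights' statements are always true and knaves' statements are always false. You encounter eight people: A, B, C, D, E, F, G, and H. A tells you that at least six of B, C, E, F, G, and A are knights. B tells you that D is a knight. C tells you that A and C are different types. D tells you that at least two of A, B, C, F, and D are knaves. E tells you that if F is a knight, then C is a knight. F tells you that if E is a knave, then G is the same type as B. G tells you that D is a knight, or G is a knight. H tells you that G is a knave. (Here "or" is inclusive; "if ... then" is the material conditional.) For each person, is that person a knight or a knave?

A is a knave, B is a knight, C is a knave, D is a knight, E is a knave, F is a knight, G is a knight, and H is a knave.

As a knave, A's statement "at least six of B, C, E, F, G, and A are knights" should be false; it is.
B is a knight; "D is a knight" is true, as required.
C is a knave; "A and C are different types" is false, as required.
D (knight): "at least two of A, B, C, F, and D are knaves" — true. ✓
Since E is a knave, "if F is a knight, then C is a knight" needs to be false, which holds.
F is a knight; "if E is a knave, then G is the same type as B" is true, as required.
G is a knight, so "D is a knight, or G is a knight" must be true — and it is.
H is a knave, and the claim "G is a knave" is indeed false.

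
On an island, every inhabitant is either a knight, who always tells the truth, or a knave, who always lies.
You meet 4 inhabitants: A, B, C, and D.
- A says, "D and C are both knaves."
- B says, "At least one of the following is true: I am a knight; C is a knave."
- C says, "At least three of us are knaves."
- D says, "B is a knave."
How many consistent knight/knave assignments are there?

Consistent assignments:
  A=knight, B=knight, C=knave, D=knave

1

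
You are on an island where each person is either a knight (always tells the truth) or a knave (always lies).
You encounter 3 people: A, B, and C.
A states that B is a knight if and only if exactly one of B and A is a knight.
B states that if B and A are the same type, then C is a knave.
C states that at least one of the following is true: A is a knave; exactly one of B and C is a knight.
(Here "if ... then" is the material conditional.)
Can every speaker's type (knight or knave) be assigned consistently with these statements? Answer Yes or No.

No

Checking all 8 assignments, each has at least one speaker whose statement's truth value contradicts their type.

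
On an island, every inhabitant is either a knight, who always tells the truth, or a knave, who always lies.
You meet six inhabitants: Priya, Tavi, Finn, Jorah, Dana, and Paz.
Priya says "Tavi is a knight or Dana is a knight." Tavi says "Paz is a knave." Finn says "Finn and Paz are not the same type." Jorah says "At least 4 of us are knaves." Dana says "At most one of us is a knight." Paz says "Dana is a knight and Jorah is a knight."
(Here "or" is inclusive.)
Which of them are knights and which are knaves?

Priya is a knight, and the claim "Tavi is a knight or Dana is a knight" is indeed True.
Tavi is a knight; "Paz is a knave" is True, as required.
Finn (knight): "Finn and Paz are not the same type" — True. ✓
Jorah (knave): "at least 4 of us are knaves" — false. ✓
Dana is a knave; "at most one of us is a knight" is false, as required.
Paz is a knave, and the claim "Dana is a knight and Jorah is a knight" is indeed false.

Priya is a knight, Tavi is a knight, Finn is a knight, Jorah is a knave, Dana is a knave, and Paz is a knave.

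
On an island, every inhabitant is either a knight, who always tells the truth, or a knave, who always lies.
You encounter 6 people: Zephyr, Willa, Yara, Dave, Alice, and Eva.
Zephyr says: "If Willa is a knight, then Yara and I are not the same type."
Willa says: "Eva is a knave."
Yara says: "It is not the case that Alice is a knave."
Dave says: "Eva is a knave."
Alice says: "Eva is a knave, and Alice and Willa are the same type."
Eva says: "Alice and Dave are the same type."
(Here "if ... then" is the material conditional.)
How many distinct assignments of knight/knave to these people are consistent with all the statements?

3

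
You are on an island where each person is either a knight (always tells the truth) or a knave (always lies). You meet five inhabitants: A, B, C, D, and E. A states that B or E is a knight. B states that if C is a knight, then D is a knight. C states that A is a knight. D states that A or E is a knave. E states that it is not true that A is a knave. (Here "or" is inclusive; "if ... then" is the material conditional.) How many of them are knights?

3

The unique consistent assignment is A=knight, B=knave, C=knight, D=knave, E=knight.
That has 3 knights.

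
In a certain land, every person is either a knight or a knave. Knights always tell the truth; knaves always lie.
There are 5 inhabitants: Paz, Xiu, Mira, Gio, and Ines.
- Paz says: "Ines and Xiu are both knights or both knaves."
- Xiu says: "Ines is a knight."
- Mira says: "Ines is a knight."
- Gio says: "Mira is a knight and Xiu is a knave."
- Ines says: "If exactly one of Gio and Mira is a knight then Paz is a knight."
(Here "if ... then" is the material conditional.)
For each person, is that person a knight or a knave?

Paz is a knight, Xiu is a knight, Mira is a knight, Gio is a knave, and Ines is a knight.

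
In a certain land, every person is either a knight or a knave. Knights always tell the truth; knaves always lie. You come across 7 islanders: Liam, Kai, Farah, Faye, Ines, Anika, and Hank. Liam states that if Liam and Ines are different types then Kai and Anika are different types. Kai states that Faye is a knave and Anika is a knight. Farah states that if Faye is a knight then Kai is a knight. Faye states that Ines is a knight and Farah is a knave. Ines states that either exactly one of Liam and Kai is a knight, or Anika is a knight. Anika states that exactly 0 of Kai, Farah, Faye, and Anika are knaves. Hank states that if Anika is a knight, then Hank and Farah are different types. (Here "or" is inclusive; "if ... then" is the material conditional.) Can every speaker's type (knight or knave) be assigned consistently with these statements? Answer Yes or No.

Yes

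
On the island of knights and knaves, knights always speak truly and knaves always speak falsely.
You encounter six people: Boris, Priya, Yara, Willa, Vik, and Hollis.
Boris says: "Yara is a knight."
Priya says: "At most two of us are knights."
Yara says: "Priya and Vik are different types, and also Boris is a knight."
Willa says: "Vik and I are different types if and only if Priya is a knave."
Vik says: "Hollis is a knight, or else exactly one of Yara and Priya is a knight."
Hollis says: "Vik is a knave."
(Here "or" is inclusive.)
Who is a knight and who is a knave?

Knights: Priya and Vik. Knaves: Boris, Yara, Willa, and Hollis.

Boris is a knave; "Yara is a knight" is False, as required.
Since Priya is a knight, "at most two of us are knights" needs to be True, which holds.
Since Yara is a knave, "Priya and Vik are different types, and also Boris is a knight" needs to be False, which holds.
Willa is a knave, so "Vik and I are different types if and only if Priya is a knave" must be False — and it is.
Since Vik is a knight, "Hollis is a knight, or else exactly one of Yara and Priya is a knight" needs to be True, which holds.
Hollis is a knave; "Vik is a knave" is False, as required.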